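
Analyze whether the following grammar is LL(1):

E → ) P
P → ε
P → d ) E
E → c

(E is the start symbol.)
A grammar is LL(1) if for each non-terminal N with multiple productions, the predict sets of those productions are pairwise disjoint, where PREDICT(N → α) = (FIRST(α) \ {ε}) ∪ (FOLLOW(N) if α ⇒* ε).

Relevant sets:
  FOLLOW(P) = { $ }

For E:
  PREDICT(E → ')' P) = { ')' }
  PREDICT(E → c) = { 'c' }
For P:
  PREDICT(P → ε) = { $ }
  PREDICT(P → d ')' E) = { 'd' }

All predict sets are disjoint. The grammar IS LL(1).

Answer: Yes, the grammar is LL(1).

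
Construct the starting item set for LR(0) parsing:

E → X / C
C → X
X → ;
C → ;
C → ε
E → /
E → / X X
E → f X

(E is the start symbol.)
First, augment the grammar with E' → E
I₀ = CLOSURE({ [E' → . E] }):
  [E' → . E] has the dot before E: add [E → . X / C], [E → . /], [E → . / X X], [E → . f X]
  [E → . X / C] has the dot before X: add [X → . ;]
No further items can be added.

I₀ = { [E → . / X X], [E → . /], [E → . X / C], [E → . f X], [E' → . E], [X → . ;] }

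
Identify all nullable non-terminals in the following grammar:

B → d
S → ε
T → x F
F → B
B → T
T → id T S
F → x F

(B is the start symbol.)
{ 'S' }

A non-terminal is nullable if it can derive ε (the empty string): either it has an ε-production, or it has a production whose right-hand side consists entirely of nullable non-terminals.

ε-productions: S → ε
So S is immediately nullable.
No further non-terminal can be added: every production for the remaining non-terminals contains a terminal or a non-nullable non-terminal.
Nullable = { 'S' }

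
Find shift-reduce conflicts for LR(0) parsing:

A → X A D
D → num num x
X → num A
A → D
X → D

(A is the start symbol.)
A shift-reduce conflict occurs when an LR(0) state has both:
  - a complete (reduce) item [A → α .] (dot at the end), and
  - a shift item [B → β . c γ] (dot before a terminal).

Augment with A' → A and build the canonical LR(0) collection (I0 = CLOSURE({[A' → . A]}), then GOTO on every symbol after a dot until no new states appear). It has 12 states:
  I0: { [A → . D], [A → . X A D], [A' → . A], [D → . num num x], [X → . D], [X → . num A] }  — shift
  I1: { [A' → A .] }  — accept
  I2: { [A → D .], [X → D .] }  — 2 reduces
  I3: { [A → . D], [A → . X A D], [A → X . A D], [D → . num num x], [X → . D], [X → . num A] }  — shift
  I4: { [A → . D], [A → . X A D], [D → . num num x], [D → num . num x], [X → . D], [X → . num A], [X → num . A] }  — shift
  I5: { [X → num A .] }  — reduce
  I6: { [A → . D], [A → . X A D], [D → . num num x], [D → num . num x], [D → num num . x], [X → . D], [X → . num A], [X → num . A] }  — shift
  I7: { [D → num num x .] }  — reduce
  I8: { [A → X A . D], [D → . num num x] }  — shift
  I9: { [A → X A D .] }  — reduce
  I10: { [D → num . num x] }  — shift
  I11: { [D → num num . x] }  — shift

No state contains both a complete item and a shift item.

Answer: No shift-reduce conflicts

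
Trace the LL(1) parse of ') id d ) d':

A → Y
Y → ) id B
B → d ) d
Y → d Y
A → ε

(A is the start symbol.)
LL(1) parsing maintains a stack (initially the start symbol over $) and the input. At each step: if the stack top is a terminal, match it against the current input token; if it is a non-terminal N, replace it with the RHS of M[N, lookahead] (the unique production whose predict set contains the lookahead).

Stack is shown with the top on the left.

Stack     Input         Action
------------------------------
A $       ) id d ) d $  output A → Y
Y $       ) id d ) d $  output Y → ) id B
) id B $  ) id d ) d $  match ')'
id B $    id d ) d $    match 'id'
B $       d ) d $       output B → d ) d
d ) d $   d ) d $       match 'd'
) d $     ) d $         match ')'
d $       d $           match 'd'
$         $             accept

The string is accepted.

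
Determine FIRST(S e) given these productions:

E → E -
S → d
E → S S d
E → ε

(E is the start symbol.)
FIRST sets of the non-terminals involved (from the grammar, by fixed-point iteration):
  FIRST(S) = { 'd' }

To compute FIRST(S e), process the symbols left to right:
Symbol S is a non-terminal. Add FIRST(S) \ {ε} = { 'd' }
S is not nullable (ε ∉ FIRST(S)), so stop here.
FIRST(S e) = { 'd' }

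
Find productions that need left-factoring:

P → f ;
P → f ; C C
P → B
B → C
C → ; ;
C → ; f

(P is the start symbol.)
Yes, P has productions with common prefix 'f ;'; C has productions with common prefix ';'

Left-factoring is needed when two productions for the same non-terminal
share a common prefix on the right-hand side.

Productions for P:
  P → f ;
  P → f ; C C
  P → B
Productions for C:
  C → ; ;
  C → ; f

Found common prefix 'f ;' in productions for P
Found common prefix ';' in productions for C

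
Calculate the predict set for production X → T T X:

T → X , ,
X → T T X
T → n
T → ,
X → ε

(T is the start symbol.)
PREDICT(X → T T X) = (FIRST(RHS) \ {ε}) ∪ (FOLLOW(X) if ε ∈ FIRST(RHS), i.e. RHS ⇒* ε)
FIRST(T) = { ',', 'n' }
FIRST(T T X) = { ',', 'n' }
ε ∉ FIRST(T T X), so FOLLOW(X) is not added.
PREDICT(X → T T X) = { ',', 'n' }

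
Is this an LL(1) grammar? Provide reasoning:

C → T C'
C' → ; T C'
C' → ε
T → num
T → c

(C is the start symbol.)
Yes, the grammar is LL(1).

A grammar is LL(1) if for each non-terminal N with multiple productions, the predict sets of those productions are pairwise disjoint, where PREDICT(N → α) = (FIRST(α) \ {ε}) ∪ (FOLLOW(N) if α ⇒* ε).

Relevant sets:
  FOLLOW(C') = { $ }

For C':
  PREDICT(C' → ';' T C') = { ';' }
  PREDICT(C' → ε) = { $ }
For T:
  PREDICT(T → num) = { 'num' }
  PREDICT(T → c) = { 'c' }
C has a single production, so nothing to check there.

All predict sets are disjoint. The grammar IS LL(1).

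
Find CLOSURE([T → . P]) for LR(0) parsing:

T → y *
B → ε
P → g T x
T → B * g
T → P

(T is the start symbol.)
To compute CLOSURE, for each item [A → α.Bβ] where B is a non-terminal, add [B → .γ] for all productions B → γ; repeat for the newly added items until nothing changes.

Start with: [T → . P]
  [T → . P] has the dot before P: add [P → . g T x]
No further items can be added.

CLOSURE = { [P → . g T x], [T → . P] }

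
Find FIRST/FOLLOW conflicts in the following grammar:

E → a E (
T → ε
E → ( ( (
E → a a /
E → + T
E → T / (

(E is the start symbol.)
A FIRST/FOLLOW conflict occurs when a non-terminal N has a nullable alternative N → β (β ⇒* ε) and another alternative N → α with FIRST(α) ∩ FOLLOW(N) ≠ ∅: on such a lookahead the parser cannot decide between expanding α and letting N vanish via β.

Nullable non-terminals: T.
T has a nullable alternative but only one production, so nothing to check.

E has no nullable alternative, so no FIRST/FOLLOW check is needed there.

No FIRST/FOLLOW conflicts found.

Answer: No FIRST/FOLLOW conflicts.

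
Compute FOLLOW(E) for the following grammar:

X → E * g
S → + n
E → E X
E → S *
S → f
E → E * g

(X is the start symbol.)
In X → E * g: E is followed by '*' g, add FIRST('*' g) \ {ε} = { '*' }
In E → E X: E is followed by X, add FIRST(X) \ {ε} = { '+', 'f' }
In E → E * g: E is followed by '*' g, add FIRST('*' g) \ {ε} = { '*' }

Taking the union: FOLLOW(E) = { '*', '+', 'f' }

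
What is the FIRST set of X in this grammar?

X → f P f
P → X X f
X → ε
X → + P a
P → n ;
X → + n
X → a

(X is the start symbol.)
{ '+', 'a', 'f', ε }

To compute FIRST(X), examine every production with X on the left-hand side, reading each right-hand side left to right until a non-nullable symbol is reached.

From X → f P f:
  - f is a terminal: add 'f' and stop
From X → ε:
  - ε-production, so ε ∈ FIRST(X)
From X → + P a:
  - '+' is a terminal: add '+' and stop
From X → + n:
  - '+' is a terminal: add '+' and stop
From X → a:
  - a is a terminal: add 'a' and stop

Collecting: FIRST(X) = { '+', 'a', 'f', ε }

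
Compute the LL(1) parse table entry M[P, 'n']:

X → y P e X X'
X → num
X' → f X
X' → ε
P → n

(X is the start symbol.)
To find M[P, 'n'], we find productions for P where 'n' is in the predict set (PREDICT(N → α) = (FIRST(α) \ {ε}) ∪ (FOLLOW(N) if α ⇒* ε)).

P → n: PREDICT = { 'n' }
  'n' is in predict set, so this production goes in M[P, 'n']

M[P, 'n'] = P → n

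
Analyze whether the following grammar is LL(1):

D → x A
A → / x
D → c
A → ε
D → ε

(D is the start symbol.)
Yes, the grammar is LL(1).

A grammar is LL(1) if for each non-terminal N with multiple productions, the predict sets of those productions are pairwise disjoint, where PREDICT(N → α) = (FIRST(α) \ {ε}) ∪ (FOLLOW(N) if α ⇒* ε).

Relevant sets:
  FOLLOW(D) = { $ }
  FOLLOW(A) = { $ }

For D:
  PREDICT(D → x A) = { 'x' }
  PREDICT(D → c) = { 'c' }
  PREDICT(D → ε) = { $ }
For A:
  PREDICT(A → '/' x) = { '/' }
  PREDICT(A → ε) = { $ }

All predict sets are disjoint. The grammar IS LL(1).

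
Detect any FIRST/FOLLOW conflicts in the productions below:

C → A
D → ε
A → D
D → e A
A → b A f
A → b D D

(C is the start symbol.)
A FIRST/FOLLOW conflict occurs when a non-terminal N has a nullable alternative N → β (β ⇒* ε) and another alternative N → α with FIRST(α) ∩ FOLLOW(N) ≠ ∅: on such a lookahead the parser cannot decide between expanding α and letting N vanish via β.

Nullable non-terminals: A, C, D.
FIRST sets used below: FIRST(D) = { 'e', ε }

A: nullable alternative(s) A → D; FOLLOW(A) = { $, 'e', 'f' }
  A → D: FIRST \ {ε} = { 'e' } — this is the only nullable alternative, skip
  A → b A f: FIRST \ {ε} = { 'b' } — disjoint from FOLLOW(A)
  A → b D D: FIRST \ {ε} = { 'b' } — disjoint from FOLLOW(A)
C has a nullable alternative but only one production, so nothing to check.

D: nullable alternative(s) D → ε; FOLLOW(D) = { $, 'e', 'f' }
  D → ε: FIRST \ {ε} = { } — this is the only nullable alternative, skip
  D → e A: FIRST \ {ε} = { 'e' } — overlaps FOLLOW(D) on { 'e' }: CONFLICT

So the grammar has 1 FIRST/FOLLOW conflict (marked CONFLICT above).

Answer: Yes. D → e A with FOLLOW(D) on { 'e' }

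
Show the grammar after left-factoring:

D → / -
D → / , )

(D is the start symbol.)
Left-factoring transforms A → αβ₁ | αβ₂ into A → αA' and A' → β₁ | β₂
(α is the longest common prefix among the alternatives). Repeat until
no nonterminal has two alternatives with a common prefix.

Round 1: D has alternatives sharing prefix '/'. Introduce D': D → / D'
  Add: D' → -
  Add: D' → , )

No remaining common prefixes — done.

Resulting grammar:
D → / D'
D' → -
D' → , )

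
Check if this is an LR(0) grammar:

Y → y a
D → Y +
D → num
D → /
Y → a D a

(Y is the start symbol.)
A grammar is LR(0) if no state in the canonical LR(0) collection has:
  - both a shift item (dot before a terminal) and a complete item (shift-reduce conflict), or
  - two or more complete items (reduce-reduce conflict; the accept item [Y' → Y .] counts as a complete item here).

Augment with Y' → Y and build the canonical LR(0) collection (I0 = CLOSURE({[Y' → . Y]}), then GOTO on every symbol after a dot until no new states appear). It has 11 states:
  I0: { [Y → . a D a], [Y → . y a], [Y' → . Y] }  — shift
  I1: { [Y' → Y .] }  — accept
  I2: { [D → . /], [D → . Y +], [D → . num], [Y → . a D a], [Y → . y a], [Y → a . D a] }  — shift
  I3: { [Y → y . a] }  — shift
  I4: { [Y → y a .] }  — reduce
  I5: { [D → / .] }  — reduce
  I6: { [Y → a D . a] }  — shift
  I7: { [D → Y . +] }  — shift
  I8: { [D → num .] }  — reduce
  I9: { [D → Y + .] }  — reduce
  I10: { [Y → a D a .] }  — reduce

Every state is either a pure shift/goto state or contains exactly one complete item and nothing to shift — no conflicts. The grammar is LR(0).

Answer: Yes, the grammar is LR(0)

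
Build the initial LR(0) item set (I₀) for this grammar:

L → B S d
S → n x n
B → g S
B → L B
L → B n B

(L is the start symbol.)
First, augment the grammar with L' → L
I₀ = CLOSURE({ [L' → . L] }):
  [L' → . L] has the dot before L: add [L → . B S d], [L → . B n B]
  [L → . B S d] has the dot before B: add [B → . g S], [B → . L B]
No further items can be added.

I₀ = { [B → . L B], [B → . g S], [L → . B S d], [L → . B n B], [L' → . L] }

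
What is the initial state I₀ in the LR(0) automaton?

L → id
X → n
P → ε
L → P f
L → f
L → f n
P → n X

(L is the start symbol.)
First, augment the grammar with L' → L
I₀ = CLOSURE({ [L' → . L] }):
  [L' → . L] has the dot before L: add [L → . id], [L → . P f], [L → . f], [L → . f n]
  [L → . P f] has the dot before P: add [P → .], [P → . n X]
No further items can be added.

I₀ = { [L → . P f], [L → . f n], [L → . f], [L → . id], [L' → . L], [P → . n X], [P → .] }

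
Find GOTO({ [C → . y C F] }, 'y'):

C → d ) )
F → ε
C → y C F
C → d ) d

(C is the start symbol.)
{ [C → . d ) )], [C → . d ) d], [C → . y C F], [C → y . C F] }

GOTO(I, 'y') = CLOSURE({ [A → αX.β] : [A → α.Xβ] ∈ I, X = 'y' })

Items with dot before 'y', with the dot advanced:
  [C → . y C F] → [C → y . C F]
Closure of the advanced items:
  [C → y . C F] has the dot before C: add [C → . d ) )], [C → . y C F], [C → . d ) d]

GOTO = { [C → . d ) )], [C → . d ) d], [C → . y C F], [C → y . C F] }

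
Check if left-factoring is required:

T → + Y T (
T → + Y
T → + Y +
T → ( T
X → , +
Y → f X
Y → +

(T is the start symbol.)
Yes, T has productions with common prefix '+ Y'

Left-factoring is needed when two productions for the same non-terminal
share a common prefix on the right-hand side.

Productions for T:
  T → + Y T (
  T → + Y
  T → + Y +
  T → ( T
Productions for Y:
  Y → f X
  Y → +

Found common prefix '+ Y' in productions for T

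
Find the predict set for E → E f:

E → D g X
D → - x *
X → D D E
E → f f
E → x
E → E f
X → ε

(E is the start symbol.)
PREDICT(E → E f) = (FIRST(RHS) \ {ε}) ∪ (FOLLOW(E) if ε ∈ FIRST(RHS), i.e. RHS ⇒* ε)
FIRST(E) = { '-', 'f', 'x' }
FIRST(E f) = { '-', 'f', 'x' }
ε ∉ FIRST(E f), so FOLLOW(E) is not added.
PREDICT(E → E f) = { '-', 'f', 'x' }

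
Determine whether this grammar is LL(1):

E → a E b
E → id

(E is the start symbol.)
For E:
  PREDICT(E → a E b) = { 'a' }
  PREDICT(E → id) = { 'id' }

All predict sets are disjoint. The grammar IS LL(1).

Answer: Yes, the grammar is LL(1).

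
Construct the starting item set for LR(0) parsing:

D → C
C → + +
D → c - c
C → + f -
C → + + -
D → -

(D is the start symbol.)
{ [C → . + + -], [C → . + +], [C → . + f -], [D → . -], [D → . C], [D → . c - c], [D' → . D] }

First, augment the grammar with D' → D
I₀ = CLOSURE({ [D' → . D] }):
  [D' → . D] has the dot before D: add [D → . C], [D → . c - c], [D → . -]
  [D → . C] has the dot before C: add [C → . + +], [C → . + f -], [C → . + + -]
No further items can be added.

I₀ = { [C → . + + -], [C → . + +], [C → . + f -], [D → . -], [D → . C], [D → . c - c], [D' → . D] }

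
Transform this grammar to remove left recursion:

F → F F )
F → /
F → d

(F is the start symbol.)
F is directly left-recursive. The standard transformation for
  A → A α₁ | ... | A α_m | β₁ | ... | β_n
is
  A  → β₁ A' | ... | β_n A'
  A' → α₁ A' | ... | α_m A' | ε

F → / becomes F → / F'
F → d becomes F → d F'
F → F F ) becomes F' → F ) F'
Add F' → ε

Resulting grammar:
F → / F'
F → d F'
F' → F ) F'
F' → ε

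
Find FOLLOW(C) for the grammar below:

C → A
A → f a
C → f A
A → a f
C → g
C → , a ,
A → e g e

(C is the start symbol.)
C is the start symbol, so $ ∈ FOLLOW(C).
C does not occur on any right-hand side.

Taking the union: FOLLOW(C) = { $ }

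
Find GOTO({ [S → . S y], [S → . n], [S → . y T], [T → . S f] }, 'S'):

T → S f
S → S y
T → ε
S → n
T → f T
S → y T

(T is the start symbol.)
{ [S → S . y], [T → S . f] }

GOTO(I, 'S') = CLOSURE({ [A → αX.β] : [A → α.Xβ] ∈ I, X = 'S' })

Items with dot before 'S', with the dot advanced:
  [S → . S y] → [S → S . y]
  [T → . S f] → [T → S . f]
Closure adds nothing (no advanced item has the dot before a non-terminal).

GOTO = { [S → S . y], [T → S . f] }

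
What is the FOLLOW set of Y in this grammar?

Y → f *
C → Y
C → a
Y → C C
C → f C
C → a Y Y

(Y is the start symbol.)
Y is the start symbol, so $ ∈ FOLLOW(Y).
In C → Y: Y is at the end, add FOLLOW(C)
In C → a Y Y: Y is followed by Y, add FIRST(Y) \ {ε} = { 'a', 'f' }
In C → a Y Y: Y is at the end, add FOLLOW(C)

The FOLLOW sets referred to above (computed the same way, to a fixed point):
  FOLLOW(C) = { $, 'a', 'f' }

Taking the union: FOLLOW(Y) = { $, 'a', 'f' }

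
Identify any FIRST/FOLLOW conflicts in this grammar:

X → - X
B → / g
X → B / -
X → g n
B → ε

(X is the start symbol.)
A FIRST/FOLLOW conflict occurs when a non-terminal N has a nullable alternative N → β (β ⇒* ε) and another alternative N → α with FIRST(α) ∩ FOLLOW(N) ≠ ∅: on such a lookahead the parser cannot decide between expanding α and letting N vanish via β.

Nullable non-terminals: B.

B: nullable alternative(s) B → ε; FOLLOW(B) = { '/' }
  B → / g: FIRST \ {ε} = { '/' } — overlaps FOLLOW(B) on { '/' }: CONFLICT
  B → ε: FIRST \ {ε} = { } — this is the only nullable alternative, skip

X has no nullable alternative, so no FIRST/FOLLOW check is needed there.

So the grammar has 1 FIRST/FOLLOW conflict (marked CONFLICT above).

Answer: Yes. B → '/' g with FOLLOW(B) on { '/' }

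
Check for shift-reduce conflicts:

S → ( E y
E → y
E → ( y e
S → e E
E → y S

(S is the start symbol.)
A shift-reduce conflict occurs when an LR(0) state has both:
  - a complete (reduce) item [A → α .] (dot at the end), and
  - a shift item [B → β . c γ] (dot before a terminal).

Augment with S' → S and build the canonical LR(0) collection (I0 = CLOSURE({[S' → . S]}), then GOTO on every symbol after a dot until no new states appear). It has 12 states:
  I0: { [S → . ( E y], [S → . e E], [S' → . S] }  — shift
  I1: { [E → . ( y e], [E → . y S], [E → . y], [S → ( . E y] }  — shift
  I2: { [S' → S .] }  — accept
  I3: { [E → . ( y e], [E → . y S], [E → . y], [S → e . E] }  — shift
  I4: { [E → ( . y e] }  — shift
  I5: { [S → e E .] }  — reduce
  I6: { [E → y . S], [E → y .], [S → . ( E y], [S → . e E] }  — shift, reduce
  I7: { [E → y S .] }  — reduce
  I8: { [E → ( y . e] }  — shift
  I9: { [E → ( y e .] }  — reduce
  I10: { [S → ( E . y] }  — shift
  I11: { [S → ( E y .] }  — reduce

I6 contains reduce item [E → y .] and shift items [S → . ( E y], [S → . e E] — shift-reduce conflict.

Answer: Yes — I6: [E → y .] vs [S → . ( E y]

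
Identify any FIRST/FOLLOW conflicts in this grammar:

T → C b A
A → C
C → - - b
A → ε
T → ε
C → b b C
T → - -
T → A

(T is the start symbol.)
No FIRST/FOLLOW conflicts.

A FIRST/FOLLOW conflict occurs when a non-terminal N has a nullable alternative N → β (β ⇒* ε) and another alternative N → α with FIRST(α) ∩ FOLLOW(N) ≠ ∅: on such a lookahead the parser cannot decide between expanding α and letting N vanish via β.

Nullable non-terminals: A, T.
FIRST sets used below: FIRST(C) = { '-', 'b' }, FIRST(A) = { '-', 'b', ε }

A: nullable alternative(s) A → ε; FOLLOW(A) = { $ }
  A → C: FIRST \ {ε} = { '-', 'b' } — disjoint from FOLLOW(A)
  A → ε: FIRST \ {ε} = { } — this is the only nullable alternative, skip

T: nullable alternative(s) T → ε, T → A; FOLLOW(T) = { $ }
  T → C b A: FIRST \ {ε} = { '-', 'b' } — disjoint from FOLLOW(T)
  T → ε: FIRST \ {ε} = { } — disjoint from FOLLOW(T)
  T → - -: FIRST \ {ε} = { '-' } — disjoint from FOLLOW(T)
  T → A: FIRST \ {ε} = { '-', 'b' } — disjoint from FOLLOW(T)

C has no nullable alternative, so no FIRST/FOLLOW check is needed there.

No FIRST/FOLLOW conflicts found.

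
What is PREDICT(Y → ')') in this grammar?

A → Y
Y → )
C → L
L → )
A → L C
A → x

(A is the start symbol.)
{ ')' }

PREDICT(Y → ')') = (FIRST(RHS) \ {ε}) ∪ (FOLLOW(Y) if ε ∈ FIRST(RHS), i.e. RHS ⇒* ε)
FIRST(')') = { ')' }
ε ∉ FIRST(')'), so FOLLOW(Y) is not added.
PREDICT(Y → ')') = { ')' }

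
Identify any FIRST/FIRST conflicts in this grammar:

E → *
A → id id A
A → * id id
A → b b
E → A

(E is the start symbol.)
Yes. E → '*' / E → A on { '*' }

A FIRST/FIRST conflict occurs when two productions N → α and N → β for the same non-terminal have FIRST(α) ∩ FIRST(β) ≠ ∅ (with ε ∈ FIRST of a nullable right-hand side, so two nullable alternatives also conflict).

FIRST sets of the non-terminals at (or reachable through a nullable prefix from) the front of some alternative:
  FIRST(A) = { '*', 'b', 'id' }

Productions for E:
  E → *: FIRST = { '*' }
  E → A: FIRST = { '*', 'b', 'id' }
Productions for A:
  A → id id A: FIRST = { 'id' }
  A → * id id: FIRST = { '*' }
  A → b b: FIRST = { 'b' }

Conflict for E: E → * and E → A
  Overlap: { '*' }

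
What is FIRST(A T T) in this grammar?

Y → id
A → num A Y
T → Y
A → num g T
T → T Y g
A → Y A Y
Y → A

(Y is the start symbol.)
FIRST sets of the non-terminals involved (from the grammar, by fixed-point iteration):
  FIRST(A) = { 'id', 'num' }

To compute FIRST(A T T), process the symbols left to right:
Symbol A is a non-terminal. Add FIRST(A) \ {ε} = { 'id', 'num' }
A is not nullable (ε ∉ FIRST(A)), so stop here.
FIRST(A T T) = { 'id', 'num' }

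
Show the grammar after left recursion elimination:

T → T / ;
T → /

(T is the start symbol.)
T is directly left-recursive. The standard transformation for
  A → A α₁ | ... | A α_m | β₁ | ... | β_n
is
  A  → β₁ A' | ... | β_n A'
  A' → α₁ A' | ... | α_m A' | ε

T → / becomes T → / T'
T → T / ; becomes T' → / ; T'
Add T' → ε

Resulting grammar:
T → / T'
T' → / ; T'
T' → ε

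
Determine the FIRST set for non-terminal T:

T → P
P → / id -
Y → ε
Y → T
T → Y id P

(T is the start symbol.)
To compute FIRST(T), examine every production with T on the left-hand side, reading each right-hand side left to right until a non-nullable symbol is reached.

FIRST sets of the other non-terminals involved (by the same procedure, iterated to a fixed point):
  FIRST(P) = { '/' }
  FIRST(Y) = { '/', 'id', ε }

From T → P:
  - P is a non-terminal: add FIRST(P) \ {ε} = { '/' }
    P is not nullable, so stop
From T → Y id P:
  - Y is a non-terminal: add FIRST(Y) \ {ε} = { '/', 'id' }
    Y is nullable, so continue to the next symbol
  - id is a terminal: add 'id' and stop

Collecting: FIRST(T) = { '/', 'id' }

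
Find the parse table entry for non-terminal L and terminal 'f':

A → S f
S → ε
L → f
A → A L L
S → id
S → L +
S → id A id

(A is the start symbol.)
To find M[L, 'f'], we find productions for L where 'f' is in the predict set (PREDICT(N → α) = (FIRST(α) \ {ε}) ∪ (FOLLOW(N) if α ⇒* ε)).

L → f: PREDICT = { 'f' }
  'f' is in predict set, so this production goes in M[L, 'f']

M[L, 'f'] = L → f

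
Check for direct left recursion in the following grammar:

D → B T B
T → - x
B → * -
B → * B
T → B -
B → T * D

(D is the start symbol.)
Direct left recursion occurs when N → N α for some non-terminal N (the right-hand side begins with the left-hand side itself).

D → B T B: starts with B
T → - x: starts with '-'
B → * -: starts with '*'
B → * B: starts with '*'
T → B -: starts with B
B → T * D: starts with T

No direct left recursion found.

Answer: No direct left recursion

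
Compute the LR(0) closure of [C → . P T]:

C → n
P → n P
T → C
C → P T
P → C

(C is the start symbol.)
To compute CLOSURE, for each item [A → α.Bβ] where B is a non-terminal, add [B → .γ] for all productions B → γ; repeat for the newly added items until nothing changes.

Start with: [C → . P T]
  [C → . P T] has the dot before P: add [P → . n P], [P → . C]
  [P → . C] has the dot before C: add [C → . n]
No further items can be added.

CLOSURE = { [C → . P T], [C → . n], [P → . C], [P → . n P] }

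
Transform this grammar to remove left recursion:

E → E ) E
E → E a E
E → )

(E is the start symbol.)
E → ) E'
E' → ) E E'
E' → a E E'
E' → ε

E is directly left-recursive. The standard transformation for
  A → A α₁ | ... | A α_m | β₁ | ... | β_n
is
  A  → β₁ A' | ... | β_n A'
  A' → α₁ A' | ... | α_m A' | ε

E → ) becomes E → ) E'
E → E ) E becomes E' → ) E E'
E → E a E becomes E' → a E E'
Add E' → ε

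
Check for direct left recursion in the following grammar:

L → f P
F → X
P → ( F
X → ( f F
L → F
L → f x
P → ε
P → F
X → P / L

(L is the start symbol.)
No direct left recursion

Direct left recursion occurs when N → N α for some non-terminal N (the right-hand side begins with the left-hand side itself).

L → f P: starts with f
F → X: starts with X
P → ( F: starts with '('
X → ( f F: starts with '('
L → F: starts with F
L → f x: starts with f
P → ε: starts with ε
P → F: starts with F
X → P / L: starts with P

No direct left recursion found.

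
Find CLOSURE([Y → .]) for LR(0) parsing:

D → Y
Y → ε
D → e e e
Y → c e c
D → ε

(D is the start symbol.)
{ [Y → .] }

To compute CLOSURE, for each item [A → α.Bβ] where B is a non-terminal, add [B → .γ] for all productions B → γ; repeat for the newly added items until nothing changes.

Start with: [Y → .]
The dot is at the end, so nothing is added.

CLOSURE = { [Y → .] }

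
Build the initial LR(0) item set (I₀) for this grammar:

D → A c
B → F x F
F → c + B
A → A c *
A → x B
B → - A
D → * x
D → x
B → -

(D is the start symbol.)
First, augment the grammar with D' → D
I₀ = CLOSURE({ [D' → . D] }):
  [D' → . D] has the dot before D: add [D → . A c], [D → . * x], [D → . x]
  [D → . A c] has the dot before A: add [A → . A c *], [A → . x B]
No further items can be added.

I₀ = { [A → . A c *], [A → . x B], [D → . * x], [D → . A c], [D → . x], [D' → . D] }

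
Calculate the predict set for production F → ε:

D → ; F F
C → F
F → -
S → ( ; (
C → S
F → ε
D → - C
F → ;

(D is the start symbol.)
{ $, '-', ';' }

PREDICT(F → ε) = (FIRST(RHS) \ {ε}) ∪ (FOLLOW(F) if ε ∈ FIRST(RHS), i.e. RHS ⇒* ε)
The right-hand side is ε (FIRST(ε) = { ε }), so the predict set is FOLLOW(F) = { $, '-', ';' }
PREDICT(F → ε) = { $, '-', ';' }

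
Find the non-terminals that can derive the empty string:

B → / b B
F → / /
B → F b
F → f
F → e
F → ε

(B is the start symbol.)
A non-terminal is nullable if it can derive ε (the empty string): either it has an ε-production, or it has a production whose right-hand side consists entirely of nullable non-terminals.

ε-productions: F → ε
So F is immediately nullable.
No further non-terminal can be added: every production for the remaining non-terminals contains a terminal or a non-nullable non-terminal.
Nullable = { 'F' }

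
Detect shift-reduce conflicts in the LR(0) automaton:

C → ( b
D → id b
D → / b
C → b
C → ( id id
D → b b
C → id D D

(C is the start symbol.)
Augment with C' → C and build the canonical LR(0) collection (I0 = CLOSURE({[C' → . C]}), then GOTO on every symbol after a dot until no new states appear). It has 16 states:
  I0: { [C → . ( b], [C → . ( id id], [C → . b], [C → . id D D], [C' → . C] }  — shift
  I1: { [C → ( . b], [C → ( . id id] }  — shift
  I2: { [C' → C .] }  — accept
  I3: { [C → b .] }  — reduce
  I4: { [C → id . D D], [D → . / b], [D → . b b], [D → . id b] }  — shift
  I5: { [D → / . b] }  — shift
  I6: { [C → id D . D], [D → . / b], [D → . b b], [D → . id b] }  — shift
  I7: { [D → b . b] }  — shift
  I8: { [D → id . b] }  — shift
  I9: { [D → id b .] }  — reduce
  I10: { [D → b b .] }  — reduce
  I11: { [C → id D D .] }  — reduce
  I12: { [D → / b .] }  — reduce
  I13: { [C → ( b .] }  — reduce
  I14: { [C → ( id . id] }  — shift
  I15: { [C → ( id id .] }  — reduce

No state contains both a complete item and a shift item.

Answer: No shift-reduce conflicts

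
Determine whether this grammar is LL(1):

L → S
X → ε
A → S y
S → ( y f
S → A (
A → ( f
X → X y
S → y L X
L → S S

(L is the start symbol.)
A grammar is LL(1) if for each non-terminal N with multiple productions, the predict sets of those productions are pairwise disjoint, where PREDICT(N → α) = (FIRST(α) \ {ε}) ∪ (FOLLOW(N) if α ⇒* ε).

Relevant sets:
  FIRST(S) = { '(', 'y' }
  FIRST(X) = { 'y', ε }
  FIRST(A) = { '(', 'y' }
  FOLLOW(X) = { $, '(', 'y' }

For L:
  PREDICT(L → S) = { '(', 'y' }
  PREDICT(L → S S) = { '(', 'y' }
For X:
  PREDICT(X → ε) = { $, '(', 'y' }
  PREDICT(X → X y) = { 'y' }
For A:
  PREDICT(A → S y) = { '(', 'y' }
  PREDICT(A → '(' f) = { '(' }
For S:
  PREDICT(S → '(' y f) = { '(' }
  PREDICT(S → A '(') = { '(', 'y' }
  PREDICT(S → y L X) = { 'y' }

Conflict found: Predict set conflict for L: { '(', 'y' }
The grammar is NOT LL(1).

Answer: No. Predict set conflict for L: { '(', 'y' }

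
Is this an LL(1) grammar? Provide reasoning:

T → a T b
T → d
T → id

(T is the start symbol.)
A grammar is LL(1) if for each non-terminal N with multiple productions, the predict sets of those productions are pairwise disjoint, where PREDICT(N → α) = (FIRST(α) \ {ε}) ∪ (FOLLOW(N) if α ⇒* ε).

For T:
  PREDICT(T → a T b) = { 'a' }
  PREDICT(T → d) = { 'd' }
  PREDICT(T → id) = { 'id' }

All predict sets are disjoint. The grammar IS LL(1).

Answer: Yes, the grammar is LL(1).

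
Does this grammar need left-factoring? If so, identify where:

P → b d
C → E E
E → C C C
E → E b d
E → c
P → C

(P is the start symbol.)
No, left-factoring is not needed

Left-factoring is needed when two productions for the same non-terminal
share a common prefix on the right-hand side.

Productions for P:
  P → b d
  P → C
Productions for E:
  E → C C C
  E → E b d
  E → c

No common prefixes found.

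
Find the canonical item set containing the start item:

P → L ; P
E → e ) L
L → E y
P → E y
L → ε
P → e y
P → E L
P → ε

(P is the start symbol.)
First, augment the grammar with P' → P
I₀ = CLOSURE({ [P' → . P] }):
  [P' → . P] has the dot before P: add [P → . L ; P], [P → . E y], [P → . e y], [P → . E L], [P → .]
  [P → . L ; P] has the dot before L: add [L → . E y], [L → .]
  [P → . E y] has the dot before E: add [E → . e ) L]
No further items can be added.

I₀ = { [E → . e ) L], [L → . E y], [L → .], [P → . E L], [P → . E y], [P → . L ; P], [P → . e y], [P → .], [P' → . P] }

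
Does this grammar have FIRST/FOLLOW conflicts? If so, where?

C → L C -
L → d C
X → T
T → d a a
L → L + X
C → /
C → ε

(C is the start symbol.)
Yes. C → L C '-' with FOLLOW(C) on { 'd' }; C → '/' with FOLLOW(C) on { '/' }

Nullable non-terminals: C.
FIRST sets used below: FIRST(L) = { 'd' }

C: nullable alternative(s) C → ε; FOLLOW(C) = { $, '+', '-', '/', 'd' }
  C → L C -: FIRST \ {ε} = { 'd' } — overlaps FOLLOW(C) on { 'd' }: CONFLICT
  C → /: FIRST \ {ε} = { '/' } — overlaps FOLLOW(C) on { '/' }: CONFLICT
  C → ε: FIRST \ {ε} = { } — this is the only nullable alternative, skip

L, T, X have no nullable alternative, so no FIRST/FOLLOW check is needed there.

So the grammar has 2 FIRST/FOLLOW conflicts (marked CONFLICT above).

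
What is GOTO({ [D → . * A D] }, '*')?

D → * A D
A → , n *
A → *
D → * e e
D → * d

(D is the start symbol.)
GOTO(I, '*') = CLOSURE({ [A → αX.β] : [A → α.Xβ] ∈ I, X = '*' })

Items with dot before '*', with the dot advanced:
  [D → . * A D] → [D → * . A D]
Closure of the advanced items:
  [D → * . A D] has the dot before A: add [A → . , n *], [A → . *]

GOTO = { [A → . *], [A → . , n *], [D → * . A D] }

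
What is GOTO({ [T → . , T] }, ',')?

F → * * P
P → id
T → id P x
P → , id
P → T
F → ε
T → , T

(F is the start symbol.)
{ [T → , . T], [T → . , T], [T → . id P x] }

GOTO(I, ',') = CLOSURE({ [A → αX.β] : [A → α.Xβ] ∈ I, X = ',' })

Items with dot before ',', with the dot advanced:
  [T → . , T] → [T → , . T]
Closure of the advanced items:
  [T → , . T] has the dot before T: add [T → . id P x], [T → . , T]

GOTO = { [T → , . T], [T → . , T], [T → . id P x] }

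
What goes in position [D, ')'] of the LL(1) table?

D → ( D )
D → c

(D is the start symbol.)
To find M[D, ')'], we find productions for D where ')' is in the predict set (PREDICT(N → α) = (FIRST(α) \ {ε}) ∪ (FOLLOW(N) if α ⇒* ε)).

D → ( D ): PREDICT = { '(' }
D → c: PREDICT = { 'c' }

M[D, ')'] is empty (no production applies)

Answer: Empty (error entry)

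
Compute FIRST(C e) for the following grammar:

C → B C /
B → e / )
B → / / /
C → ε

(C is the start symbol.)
FIRST sets of the non-terminals involved (from the grammar, by fixed-point iteration):
  FIRST(C) = { '/', 'e', ε }

To compute FIRST(C e), process the symbols left to right:
Symbol C is a non-terminal. Add FIRST(C) \ {ε} = { '/', 'e' }
C is nullable (ε ∈ FIRST(C)), continue to the next symbol.
Symbol e is a terminal. Add 'e' and stop.
FIRST(C e) = { '/', 'e' }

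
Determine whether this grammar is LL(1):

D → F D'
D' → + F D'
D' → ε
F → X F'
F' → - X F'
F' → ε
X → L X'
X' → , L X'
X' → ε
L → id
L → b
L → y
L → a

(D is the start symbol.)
Yes, the grammar is LL(1).

Relevant sets:
  FOLLOW(D') = { $ }
  FOLLOW(F') = { $, '+' }
  FOLLOW(X') = { $, '+', '-' }

For D':
  PREDICT(D' → '+' F D') = { '+' }
  PREDICT(D' → ε) = { $ }
For F':
  PREDICT(F' → '-' X F') = { '-' }
  PREDICT(F' → ε) = { $, '+' }
For X':
  PREDICT(X' → ',' L X') = { ',' }
  PREDICT(X' → ε) = { $, '+', '-' }
For L:
  PREDICT(L → id) = { 'id' }
  PREDICT(L → b) = { 'b' }
  PREDICT(L → y) = { 'y' }
  PREDICT(L → a) = { 'a' }
D, F, X have a single production, so nothing to check there.

All predict sets are disjoint. The grammar IS LL(1).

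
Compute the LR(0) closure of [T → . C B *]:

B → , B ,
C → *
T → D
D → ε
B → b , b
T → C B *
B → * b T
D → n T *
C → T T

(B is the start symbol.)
To compute CLOSURE, for each item [A → α.Bβ] where B is a non-terminal, add [B → .γ] for all productions B → γ; repeat for the newly added items until nothing changes.

Start with: [T → . C B *]
  [T → . C B *] has the dot before C: add [C → . *], [C → . T T]
  [C → . T T] has the dot before T: add [T → . D]
  [T → . D] has the dot before D: add [D → .], [D → . n T *]
No further items can be added.

CLOSURE = { [C → . *], [C → . T T], [D → . n T *], [D → .], [T → . C B *], [T → . D] }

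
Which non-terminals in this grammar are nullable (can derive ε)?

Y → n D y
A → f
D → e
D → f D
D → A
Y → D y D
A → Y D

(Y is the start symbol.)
A non-terminal is nullable if it can derive ε (the empty string): either it has an ε-production, or it has a production whose right-hand side consists entirely of nullable non-terminals.

There are no ε-productions, so no non-terminal can derive ε.
No non-terminals are nullable.

Answer: None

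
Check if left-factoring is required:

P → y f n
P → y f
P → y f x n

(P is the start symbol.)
Left-factoring is needed when two productions for the same non-terminal
share a common prefix on the right-hand side.

Productions for P:
  P → y f n
  P → y f
  P → y f x n

Found common prefix 'y f' in productions for P

Answer: Yes, P has productions with common prefix 'y f'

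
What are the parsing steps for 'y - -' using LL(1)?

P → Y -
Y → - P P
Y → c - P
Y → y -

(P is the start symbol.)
LL(1) parsing maintains a stack (initially the start symbol over $) and the input. At each step: if the stack top is a terminal, match it against the current input token; if it is a non-terminal N, replace it with the RHS of M[N, lookahead] (the unique production whose predict set contains the lookahead).

Stack is shown with the top on the left.

Stack    Input    Action
------------------------
P $      y - - $  output P → Y -
Y - $    y - - $  output Y → y -
y - - $  y - - $  match 'y'
- - $    - - $    match '-'
- $      - $      match '-'
$        $        accept

The string is accepted.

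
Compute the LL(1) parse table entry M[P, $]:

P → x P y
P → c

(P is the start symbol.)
To find M[P, $], we find productions for P where $ is in the predict set (PREDICT(N → α) = (FIRST(α) \ {ε}) ∪ (FOLLOW(N) if α ⇒* ε)).

P → x P y: PREDICT = { 'x' }
P → c: PREDICT = { 'c' }

M[P, $] is empty (no production applies)

Answer: Empty (error entry)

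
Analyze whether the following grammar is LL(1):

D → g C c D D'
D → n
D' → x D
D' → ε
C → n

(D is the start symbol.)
No. Predict set conflict for D': { 'x' }

A grammar is LL(1) if for each non-terminal N with multiple productions, the predict sets of those productions are pairwise disjoint, where PREDICT(N → α) = (FIRST(α) \ {ε}) ∪ (FOLLOW(N) if α ⇒* ε).

Relevant sets:
  FOLLOW(D') = { $, 'x' }

For D:
  PREDICT(D → g C c D D') = { 'g' }
  PREDICT(D → n) = { 'n' }
For D':
  PREDICT(D' → x D) = { 'x' }
  PREDICT(D' → ε) = { $, 'x' }
C has a single production, so nothing to check there.

Conflict found: Predict set conflict for D': { 'x' }
The grammar is NOT LL(1).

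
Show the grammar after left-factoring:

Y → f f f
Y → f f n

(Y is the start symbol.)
Left-factoring transforms A → αβ₁ | αβ₂ into A → αA' and A' → β₁ | β₂
(α is the longest common prefix among the alternatives). Repeat until
no nonterminal has two alternatives with a common prefix.

Round 1: Y has alternatives sharing prefix 'f f'. Introduce Y': Y → f f Y'
  Add: Y' → f
  Add: Y' → n

No remaining common prefixes — done.

Resulting grammar:
Y → f f Y'
Y' → f
Y' → n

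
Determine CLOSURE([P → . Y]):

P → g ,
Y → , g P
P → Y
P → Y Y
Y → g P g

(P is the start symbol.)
Start with: [P → . Y]
  [P → . Y] has the dot before Y: add [Y → . , g P], [Y → . g P g]
No further items can be added.

CLOSURE = { [P → . Y], [Y → . , g P], [Y → . g P g] }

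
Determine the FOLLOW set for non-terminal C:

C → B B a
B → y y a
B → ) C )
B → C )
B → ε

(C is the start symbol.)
To compute FOLLOW(C), find every occurrence of C on a right-hand side N → α C β: add FIRST(β) \ {ε}, and if β is empty or nullable also add FOLLOW(N). Iterate to a fixed point.

C is the start symbol, so $ ∈ FOLLOW(C).
In B → ) C ): C is followed by ')', add FIRST(')') \ {ε} = { ')' }
In B → C ): C is followed by ')', add FIRST(')') \ {ε} = { ')' }

Taking the union: FOLLOW(C) = { $, ')' }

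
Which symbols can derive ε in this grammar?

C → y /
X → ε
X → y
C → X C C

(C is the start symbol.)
{ 'X' }

A non-terminal is nullable if it can derive ε (the empty string): either it has an ε-production, or it has a production whose right-hand side consists entirely of nullable non-terminals.

ε-productions: X → ε
So X is immediately nullable.
No further non-terminal can be added: every production for the remaining non-terminals contains a terminal or a non-nullable non-terminal.
Nullable = { 'X' }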